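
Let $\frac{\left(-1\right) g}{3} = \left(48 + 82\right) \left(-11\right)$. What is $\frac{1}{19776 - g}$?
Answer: $\frac{1}{15486} \approx 6.4574 \cdot 10^{-5}$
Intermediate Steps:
$g = 4290$ ($g = - 3 \left(48 + 82\right) \left(-11\right) = - 3 \cdot 130 \left(-11\right) = \left(-3\right) \left(-1430\right) = 4290$)
$\frac{1}{19776 - g} = \frac{1}{19776 - 4290} = \frac{1}{15486}$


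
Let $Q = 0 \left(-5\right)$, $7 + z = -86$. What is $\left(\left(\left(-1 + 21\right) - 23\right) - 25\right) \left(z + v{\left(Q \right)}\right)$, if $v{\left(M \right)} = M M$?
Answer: $2604$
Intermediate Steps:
$z = -93$ ($z = -7 - 86 = -93$)
$Q = 0$
$v{\left(M \right)} = M^{2}$
$\left(\left(\left(-1 + 21\right) - 23\right) - 25\right) \left(z + v{\left(Q \right)}\right) = \left(\left(\left(-1 + 21\right) - 23\right) - 25\right) \left(-93 + 0^{2}\right) = \left(\left(20 - 23\right) - 25\right) \left(-93 + 0\right) = \left(-3 - 25\right) \left(-93\right) = \left(-28\right) \left(-93\right) = 2604$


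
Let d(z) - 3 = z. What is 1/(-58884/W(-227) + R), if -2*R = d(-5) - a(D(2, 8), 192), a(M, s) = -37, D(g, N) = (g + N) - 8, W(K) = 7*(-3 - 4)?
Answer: 14/16579 ≈ 0.00084444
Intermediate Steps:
W(K) = -49 (W(K) = 7*(-7) = -49)
d(z) = 3 + z
D(g, N) = -8 + N + g (D(g, N) = (N + g) - 8 = -8 + N + g)
R = -35/2 (R = -((3 - 5) - 1*(-37))/2 = -(-2 + 37)/2 = -1/2*35 = -35/2 ≈ -17.500)
1/(-58884/W(-227) + R) = 1/(-58884/(-49) - 35/2) = 1/(-58884*(-1/49) - 35/2) = 1/(8412/7 - 35/2) = 1/(16579/14) = 14/16579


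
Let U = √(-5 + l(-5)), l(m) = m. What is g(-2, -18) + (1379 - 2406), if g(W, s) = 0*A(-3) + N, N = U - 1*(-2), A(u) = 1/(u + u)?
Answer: -1025 + I*√10 ≈ -1025.0 + 3.1623*I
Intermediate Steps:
U = I*√10 (U = √(-5 - 5) = √(-10) = I*√10 ≈ 3.1623*I)
A(u) = 1/(2*u)
N = 2 + I*√10 (N = I*√10 - 1*(-2) = I*√10 + 2 = 2 + I*√10 ≈ 2.0 + 3.1623*I)
g(W, s) = 2 + I*√10 (g(W, s) = 0*((½)/(-3)) + (2 + I*√10) = 0*((½)*(-⅓)) + (2 + I*√10) = 0*(-⅙) + (2 + I*√10) = 0 + (2 + I*√10) = 2 + I*√10)
g(-2, -18) + (1379 - 2406) = (2 + I*√10) + (1379 - 2406) = (2 + I*√10) - 1027 = -1025 + I*√10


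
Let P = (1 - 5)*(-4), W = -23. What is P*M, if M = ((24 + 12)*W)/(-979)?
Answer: 13248/979 ≈ 13.532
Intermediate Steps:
M = 828/979 (M = ((24 + 12)*(-23))/(-979) = (36*(-23))*(-1/979) = -828*(-1/979) = 828/979 ≈ 0.84576)
P = 16 (P = -4*(-4) = 16)
P*M = 16*(828/979) = 13248/979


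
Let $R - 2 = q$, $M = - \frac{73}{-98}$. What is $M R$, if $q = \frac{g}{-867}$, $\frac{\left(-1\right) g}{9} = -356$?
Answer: $- \frac{365}{289} \approx -1.263$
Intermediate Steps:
$g = 3204$ ($g = \left(-9\right) \left(-356\right) = 3204$)
$q = - \frac{1068}{289}$ ($q = \frac{3204}{-867} = 3204 \left(- \frac{1}{867}\right) = - \frac{1068}{289} \approx -3.6955$)
$M = \frac{73}{98}$ ($M = \left(-73\right) \left(- \frac{1}{98}\right) = \frac{73}{98} \approx 0.7449$)
$R = - \frac{490}{289}$ ($R = 2 - \frac{1068}{289} = - \frac{490}{289} \approx -1.6955$)
$M R = \frac{73}{98} \left(- \frac{490}{289}\right) = - \frac{365}{289}$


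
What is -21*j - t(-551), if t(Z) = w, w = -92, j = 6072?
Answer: -127420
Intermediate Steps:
t(Z) = -92
-21*j - t(-551) = -21*6072 - 1*(-92) = -127512 + 92 = -127420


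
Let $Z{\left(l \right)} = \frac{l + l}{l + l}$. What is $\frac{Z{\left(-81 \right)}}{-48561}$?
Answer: $- \frac{1}{48561} \approx -2.0593 \cdot 10^{-5}$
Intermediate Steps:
$Z{\left(l \right)} = 1$ ($Z{\left(l \right)} = \frac{2 l}{2 l} = 2 l \frac{1}{2 l} = 1$)
$\frac{Z{\left(-81 \right)}}{-48561} = 1 \frac{1}{-48561} = 1 \left(- \frac{1}{48561}\right) = - \frac{1}{48561}$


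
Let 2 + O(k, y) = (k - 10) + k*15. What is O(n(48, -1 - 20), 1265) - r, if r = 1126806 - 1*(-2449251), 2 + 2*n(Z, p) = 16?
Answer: -3575957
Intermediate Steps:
n(Z, p) = 7 (n(Z, p) = -1 + (½)*16 = -1 + 8 = 7)
O(k, y) = -12 + 16*k (O(k, y) = -2 + ((k - 10) + k*15) = -2 + ((-10 + k) + 15*k) = -2 + (-10 + 16*k) = -12 + 16*k)
r = 3576057 (r = 1126806 + 2449251 = 3576057)
O(n(48, -1 - 20), 1265) - r = (-12 + 16*7) - 1*3576057 = (-12 + 112) - 3576057 = 100 - 3576057 = -3575957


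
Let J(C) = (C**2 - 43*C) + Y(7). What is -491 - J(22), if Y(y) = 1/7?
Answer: -204/7 ≈ -29.143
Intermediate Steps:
Y(y) = 1/7
J(C) = 1/7 + C**2 - 43*C (J(C) = (C**2 - 43*C) + 1/7 = 1/7 + C**2 - 43*C)
-491 - J(22) = -491 - (1/7 + 22**2 - 43*22) = -491 - (1/7 + 484 - 946) = -491 - 1*(-3233/7) = -491 + 3233/7 = -204/7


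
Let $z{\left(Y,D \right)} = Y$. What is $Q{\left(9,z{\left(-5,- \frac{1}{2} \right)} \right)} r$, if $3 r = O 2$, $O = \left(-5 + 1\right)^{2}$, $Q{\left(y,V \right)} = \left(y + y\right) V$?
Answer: $-960$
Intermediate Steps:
$Q{\left(y,V \right)} = 2 V y$ ($Q{\left(y,V \right)} = 2 y V = 2 V y$)
$O = 16$ ($O = \left(-4\right)^{2} = 16$)
$r = \frac{32}{3}$ ($r = \frac{16 \cdot 2}{3} = \frac{1}{3} \cdot 32 = \frac{32}{3} \approx 10.667$)
$Q{\left(9,z{\left(-5,- \frac{1}{2} \right)} \right)} r = 2 \left(-5\right) 9 \cdot \frac{32}{3} = \left(-90\right) \frac{32}{3} = -960$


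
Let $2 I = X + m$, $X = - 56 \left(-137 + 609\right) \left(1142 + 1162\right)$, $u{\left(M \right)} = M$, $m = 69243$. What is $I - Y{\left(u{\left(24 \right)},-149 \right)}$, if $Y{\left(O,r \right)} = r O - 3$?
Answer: $- \frac{60822927}{2} \approx -3.0411 \cdot 10^{7}$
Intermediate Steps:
$X = -60899328$ ($X = - 56 \cdot 472 \cdot 2304 = \left(-56\right) 1087488 = -60899328$)
$Y{\left(O,r \right)} = -3 + O r$ ($Y{\left(O,r \right)} = O r - 3 = -3 + O r$)
$I = - \frac{60830085}{2}$ ($I = \frac{-60899328 + 69243}{2} = \frac{1}{2} \left(-60830085\right) = - \frac{60830085}{2} \approx -3.0415 \cdot 10^{7}$)
$I - Y{\left(u{\left(24 \right)},-149 \right)} = - \frac{60830085}{2} - \left(-3 + 24 \left(-149\right)\right) = - \frac{60830085}{2} - \left(-3 - 3576\right) = - \frac{60830085}{2} - -3579 = - \frac{60830085}{2} + 3579 = - \frac{60822927}{2}$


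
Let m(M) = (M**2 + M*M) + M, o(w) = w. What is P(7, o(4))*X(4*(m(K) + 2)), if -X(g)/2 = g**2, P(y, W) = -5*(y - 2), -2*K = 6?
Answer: 231200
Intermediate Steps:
K = -3 (K = -1/2*6 = -3)
P(y, W) = 10 - 5*y (P(y, W) = -5*(-2 + y) = 10 - 5*y)
m(M) = M + 2*M**2 (m(M) = (M**2 + M**2) + M = 2*M**2 + M = M + 2*M**2)
X(g) = -2*g**2
P(7, o(4))*X(4*(m(K) + 2)) = (10 - 5*7)*(-2*16*(-3*(1 + 2*(-3)) + 2)**2) = (10 - 35)*(-2*16*(-3*(1 - 6) + 2)**2) = -(-50)*(4*(-3*(-5) + 2))**2 = -(-50)*(4*(15 + 2))**2 = -(-50)*(4*17)**2 = -(-50)*68**2 = -(-50)*4624 = -25*(-9248) = 231200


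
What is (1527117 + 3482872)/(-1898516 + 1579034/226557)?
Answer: -1135048077873/430120510378 ≈ -2.6389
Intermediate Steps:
(1527117 + 3482872)/(-1898516 + 1579034/226557) = 5009989/(-1898516 + 1579034*(1/226557)) = 5009989/(-1898516 + 1579034/226557) = 5009989/(-430120510378/226557) = 5009989*(-226557/430120510378) = -1135048077873/430120510378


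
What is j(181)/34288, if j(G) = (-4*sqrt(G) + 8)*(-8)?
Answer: -4/2143 + 2*sqrt(181)/2143 ≈ 0.010689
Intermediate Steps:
j(G) = -64 + 32*sqrt(G) (j(G) = (8 - 4*sqrt(G))*(-8) = -64 + 32*sqrt(G))
j(181)/34288 = (-64 + 32*sqrt(181))/34288 = (-64 + 32*sqrt(181))*(1/34288) = -4/2143 + 2*sqrt(181)/2143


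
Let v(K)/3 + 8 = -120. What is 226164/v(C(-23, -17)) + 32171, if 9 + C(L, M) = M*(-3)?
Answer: 1010625/32 ≈ 31582.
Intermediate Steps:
C(L, M) = -9 - 3*M (C(L, M) = -9 + M*(-3) = -9 - 3*M)
v(K) = -384 (v(K) = -24 + 3*(-120) = -24 - 360 = -384)
226164/v(C(-23, -17)) + 32171 = 226164/(-384) + 32171 = 226164*(-1/384) + 32171 = -18847/32 + 32171 = 1010625/32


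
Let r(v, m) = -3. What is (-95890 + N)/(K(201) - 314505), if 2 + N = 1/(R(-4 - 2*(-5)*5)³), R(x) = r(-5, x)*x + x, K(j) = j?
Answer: 74669949697/244744753152 ≈ 0.30509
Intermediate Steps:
R(x) = -2*x (R(x) = -3*x + x = -2*x)
N = -1557377/778688 (N = -2 + 1/((-2*(-4 - 2*(-5)*5))³) = -2 + 1/((-2*(-4 + 10*5))³) = -2 + 1/((-2*(-4 + 50))³) = -2 + 1/((-2*46)³) = -2 + 1/((-92)³) = -2 + 1/(-778688) = -2 - 1/778688 = -1557377/778688 ≈ -2.0000)
(-95890 + N)/(K(201) - 314505) = (-95890 - 1557377/778688)/(201 - 314505) = -74669949697/778688/(-314304) = -74669949697/778688*(-1/314304) = 74669949697/244744753152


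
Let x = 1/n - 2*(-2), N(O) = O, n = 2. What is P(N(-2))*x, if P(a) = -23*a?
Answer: 207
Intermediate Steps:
x = 9/2 (x = 1/2 - 2*(-2) = 1*(½) + 4 = ½ + 4 = 9/2 ≈ 4.5000)
P(N(-2))*x = -23*(-2)*(9/2) = 46*(9/2) = 207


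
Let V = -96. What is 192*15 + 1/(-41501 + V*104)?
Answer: 148276799/51485 ≈ 2880.0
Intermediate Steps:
192*15 + 1/(-41501 + V*104) = 192*15 + 1/(-41501 - 96*104) = 2880 + 1/(-41501 - 9984) = 2880 + 1/(-51485) = 2880 - 1/51485 = 148276799/51485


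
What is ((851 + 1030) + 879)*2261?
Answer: 6240360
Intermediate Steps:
((851 + 1030) + 879)*2261 = (1881 + 879)*2261 = 2760*2261 = 6240360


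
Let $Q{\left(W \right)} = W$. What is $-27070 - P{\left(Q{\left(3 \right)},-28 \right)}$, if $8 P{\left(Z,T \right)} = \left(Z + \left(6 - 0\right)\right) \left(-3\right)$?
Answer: $- \frac{216533}{8} \approx -27067.0$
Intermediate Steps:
$P{\left(Z,T \right)} = - \frac{9}{4} - \frac{3 Z}{8}$ ($P{\left(Z,T \right)} = \frac{\left(Z + \left(6 - 0\right)\right) \left(-3\right)}{8} = \frac{\left(Z + \left(6 + 0\right)\right) \left(-3\right)}{8} = \frac{\left(Z + 6\right) \left(-3\right)}{8} = \frac{\left(6 + Z\right) \left(-3\right)}{8} = \frac{-18 - 3 Z}{8} = - \frac{9}{4} - \frac{3 Z}{8}$)
$-27070 - P{\left(Q{\left(3 \right)},-28 \right)} = -27070 - \left(- \frac{9}{4} - \frac{9}{8}\right) = -27070 - - \frac{27}{8} = -27070 + \frac{27}{8} = - \frac{216533}{8}$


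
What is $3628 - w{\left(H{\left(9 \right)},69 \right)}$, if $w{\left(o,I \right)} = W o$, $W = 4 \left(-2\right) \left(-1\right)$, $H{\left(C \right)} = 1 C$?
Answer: $3556$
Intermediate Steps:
$H{\left(C \right)} = C$
$W = 8$ ($W = \left(-8\right) \left(-1\right) = 8$)
$w{\left(o,I \right)} = 8 o$
$3628 - w{\left(H{\left(9 \right)},69 \right)} = 3628 - 8 \cdot 9 = 3628 - 72 = 3556$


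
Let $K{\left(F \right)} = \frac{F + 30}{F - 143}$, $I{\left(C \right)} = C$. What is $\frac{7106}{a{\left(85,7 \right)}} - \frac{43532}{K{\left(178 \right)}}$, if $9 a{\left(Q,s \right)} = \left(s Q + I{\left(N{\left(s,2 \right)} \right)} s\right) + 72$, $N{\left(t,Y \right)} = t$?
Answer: $- \frac{67350593}{9308} \approx -7235.8$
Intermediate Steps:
$a{\left(Q,s \right)} = 8 + \frac{s^{2}}{9} + \frac{Q s}{9}$ ($a{\left(Q,s \right)} = \frac{\left(s Q + s s\right) + 72}{9} = \frac{\left(Q s + s^{2}\right) + 72}{9} = \frac{\left(s^{2} + Q s\right) + 72}{9} = \frac{72 + s^{2} + Q s}{9} = 8 + \frac{s^{2}}{9} + \frac{Q s}{9}$)
$K{\left(F \right)} = \frac{30 + F}{-143 + F}$
$\frac{7106}{a{\left(85,7 \right)}} - \frac{43532}{K{\left(178 \right)}} = \frac{7106}{8 + \frac{7^{2}}{9} + \frac{1}{9} \cdot 85 \cdot 7} - \frac{43532}{\frac{1}{-143 + 178} \left(30 + 178\right)} = \frac{7106}{8 + \frac{1}{9} \cdot 49 + \frac{595}{9}} - \frac{43532}{\frac{1}{35} \cdot 208} = \frac{7106}{8 + \frac{49}{9} + \frac{595}{9}} - \frac{43532}{\frac{1}{35} \cdot 208} = \frac{7106}{\frac{716}{9}} - \frac{43532}{\frac{208}{35}} = 7106 \cdot \frac{9}{716} - \frac{380905}{52} = \frac{31977}{358} - \frac{380905}{52} = - \frac{67350593}{9308}$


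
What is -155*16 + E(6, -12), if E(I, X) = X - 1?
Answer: -2493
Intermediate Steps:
E(I, X) = -1 + X
-155*16 + E(6, -12) = -155*16 + (-1 - 12) = -2480 - 13 = -2493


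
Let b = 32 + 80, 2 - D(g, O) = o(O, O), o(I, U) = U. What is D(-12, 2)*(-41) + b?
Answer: 112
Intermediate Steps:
D(g, O) = 2 - O
b = 112
D(-12, 2)*(-41) + b = (2 - 1*2)*(-41) + 112 = (2 - 2)*(-41) + 112 = 0*(-41) + 112 = 0 + 112 = 112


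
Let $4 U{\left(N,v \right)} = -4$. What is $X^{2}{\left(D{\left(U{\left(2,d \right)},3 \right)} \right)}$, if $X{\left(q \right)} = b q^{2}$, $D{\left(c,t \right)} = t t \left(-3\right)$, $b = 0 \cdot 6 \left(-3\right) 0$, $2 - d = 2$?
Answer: $0$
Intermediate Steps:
$d = 0$ ($d = 2 - 2 = 0$)
$U{\left(N,v \right)} = -1$ ($U{\left(N,v \right)} = \frac{1}{4} \left(-4\right) = -1$)
$b = 0$ ($b = 0 \left(-3\right) 0 = 0 \cdot 0 = 0$)
$D{\left(c,t \right)} = - 3 t^{2}$ ($D{\left(c,t \right)} = t^{2} \left(-3\right) = - 3 t^{2}$)
$X{\left(q \right)} = 0$ ($X{\left(q \right)} = 0 q^{2} = 0$)
$X^{2}{\left(D{\left(U{\left(2,d \right)},3 \right)} \right)} = 0^{2} = 0$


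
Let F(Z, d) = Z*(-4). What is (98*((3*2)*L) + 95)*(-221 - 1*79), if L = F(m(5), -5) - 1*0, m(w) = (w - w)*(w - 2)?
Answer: -28500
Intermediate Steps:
m(w) = 0 (m(w) = 0*(-2 + w) = 0)
F(Z, d) = -4*Z
L = 0 (L = -4*0 - 1*0 = 0 + 0 = 0)
(98*((3*2)*L) + 95)*(-221 - 1*79) = (98*((3*2)*0) + 95)*(-221 - 1*79) = (98*(6*0) + 95)*(-221 - 79) = (98*0 + 95)*(-300) = (0 + 95)*(-300) = 95*(-300) = -28500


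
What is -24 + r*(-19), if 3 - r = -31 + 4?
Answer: -594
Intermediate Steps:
r = 30 (r = 3 - (-31 + 4) = 3 - 1*(-27) = 3 + 27 = 30)
-24 + r*(-19) = -24 + 30*(-19) = -24 - 570 = -594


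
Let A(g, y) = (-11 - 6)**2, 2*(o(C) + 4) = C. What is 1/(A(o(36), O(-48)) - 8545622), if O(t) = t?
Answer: -1/8545333 ≈ -1.1702e-7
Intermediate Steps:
o(C) = -4 + C/2
A(g, y) = 289 (A(g, y) = (-17)**2 = 289)
1/(A(o(36), O(-48)) - 8545622) = 1/(289 - 8545622) = 1/(-8545333) = -1/8545333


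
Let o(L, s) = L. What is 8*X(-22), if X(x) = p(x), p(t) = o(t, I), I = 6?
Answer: -176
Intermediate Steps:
p(t) = t
X(x) = x
8*X(-22) = 8*(-22) = -176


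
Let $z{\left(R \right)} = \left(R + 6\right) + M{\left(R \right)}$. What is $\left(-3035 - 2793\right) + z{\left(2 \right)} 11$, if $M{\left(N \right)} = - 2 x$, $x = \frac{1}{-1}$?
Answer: $-5718$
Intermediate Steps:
$x = -1$
$M{\left(N \right)} = 2$ ($M{\left(N \right)} = \left(-2\right) \left(-1\right) = 2$)
$z{\left(R \right)} = 8 + R$ ($z{\left(R \right)} = \left(R + 6\right) + 2 = \left(6 + R\right) + 2 = 8 + R$)
$\left(-3035 - 2793\right) + z{\left(2 \right)} 11 = \left(-3035 - 2793\right) + \left(8 + 2\right) 11 = -5828 + 10 \cdot 11 = -5828 + 110 = -5718$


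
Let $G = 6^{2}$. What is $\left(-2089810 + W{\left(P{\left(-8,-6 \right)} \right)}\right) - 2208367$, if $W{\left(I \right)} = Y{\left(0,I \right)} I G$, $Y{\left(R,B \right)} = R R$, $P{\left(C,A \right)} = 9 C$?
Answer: $-4298177$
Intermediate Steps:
$Y{\left(R,B \right)} = R^{2}$
$G = 36$
$W{\left(I \right)} = 0$ ($W{\left(I \right)} = 0^{2} I 36 = 0 I 36 = 0 \cdot 36 = 0$)
$\left(-2089810 + W{\left(P{\left(-8,-6 \right)} \right)}\right) - 2208367 = \left(-2089810 + 0\right) - 2208367 = -2089810 - 2208367 = -4298177$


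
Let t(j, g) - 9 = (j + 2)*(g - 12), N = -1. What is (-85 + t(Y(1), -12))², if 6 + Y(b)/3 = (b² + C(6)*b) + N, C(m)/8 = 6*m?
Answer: 417303184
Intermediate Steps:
C(m) = 48*m (C(m) = 8*(6*m) = 48*m)
Y(b) = -21 + 3*b² + 864*b (Y(b) = -18 + 3*((b² + (48*6)*b) - 1) = -18 + 3*((b² + 288*b) - 1) = -18 + 3*(-1 + b² + 288*b) = -18 + (-3 + 3*b² + 864*b) = -21 + 3*b² + 864*b)
t(j, g) = 9 + (-12 + g)*(2 + j) (t(j, g) = 9 + (j + 2)*(g - 12) = 9 + (2 + j)*(-12 + g) = 9 + (-12 + g)*(2 + j))
(-85 + t(Y(1), -12))² = (-85 + (-15 - 12*(-21 + 3*1² + 864*1) + 2*(-12) - 12*(-21 + 3*1² + 864*1)))² = (-85 + (-15 - 12*(-21 + 3*1 + 864) - 24 - 12*(-21 + 3*1 + 864)))² = (-85 + (-15 - 12*(-21 + 3 + 864) - 24 - 12*(-21 + 3 + 864)))² = (-85 + (-15 - 12*846 - 24 - 12*846))² = (-85 + (-15 - 10152 - 24 - 10152))² = (-85 - 20343)² = (-20428)² = 417303184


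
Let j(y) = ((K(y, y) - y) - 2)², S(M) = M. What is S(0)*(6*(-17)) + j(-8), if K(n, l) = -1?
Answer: 25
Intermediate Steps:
j(y) = (-3 - y)² (j(y) = ((-1 - y) - 2)² = (-3 - y)²)
S(0)*(6*(-17)) + j(-8) = 0*(6*(-17)) + (3 - 8)² = 0*(-102) + (-5)² = 0 + 25 = 25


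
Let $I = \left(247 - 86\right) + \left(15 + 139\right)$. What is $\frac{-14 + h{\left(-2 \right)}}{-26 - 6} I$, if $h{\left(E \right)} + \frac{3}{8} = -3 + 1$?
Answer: $\frac{41265}{256} \approx 161.19$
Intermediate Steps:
$I = 315$ ($I = 161 + 154 = 315$)
$h{\left(E \right)} = - \frac{19}{8}$ ($h{\left(E \right)} = - \frac{3}{8} + \left(-3 + 1\right) = - \frac{3}{8} - 2 = - \frac{19}{8}$)
$\frac{-14 + h{\left(-2 \right)}}{-26 - 6} I = \frac{-14 - \frac{19}{8}}{-26 - 6} \cdot 315 = - \frac{131}{8 \left(-32\right)} 315 = \left(- \frac{131}{8}\right) \left(- \frac{1}{32}\right) 315 = \frac{131}{256} \cdot 315 = \frac{41265}{256}$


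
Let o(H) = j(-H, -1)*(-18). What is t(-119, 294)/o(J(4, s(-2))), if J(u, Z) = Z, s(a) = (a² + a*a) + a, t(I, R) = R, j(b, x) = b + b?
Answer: 49/36 ≈ 1.3611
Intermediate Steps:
j(b, x) = 2*b
s(a) = a + 2*a² (s(a) = (a² + a²) + a = 2*a² + a = a + 2*a²)
o(H) = 36*H (o(H) = (2*(-H))*(-18) = -2*H*(-18) = 36*H)
t(-119, 294)/o(J(4, s(-2))) = 294/((36*(-2*(1 + 2*(-2))))) = 294/((36*(-2*(1 - 4)))) = 294/((36*(-2*(-3)))) = 294/((36*6)) = 294/216 = 294*(1/216) = 49/36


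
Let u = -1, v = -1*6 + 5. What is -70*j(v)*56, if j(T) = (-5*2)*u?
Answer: -39200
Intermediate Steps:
v = -1 (v = -6 + 5 = -1)
j(T) = 10 (j(T) = -5*2*(-1) = -10*(-1) = 10)
-70*j(v)*56 = -70*10*56 = -700*56 = -39200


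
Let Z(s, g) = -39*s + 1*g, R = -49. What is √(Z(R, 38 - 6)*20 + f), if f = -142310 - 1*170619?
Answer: I*√274069 ≈ 523.52*I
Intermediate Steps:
Z(s, g) = g - 39*s (Z(s, g) = -39*s + g = g - 39*s)
f = -312929 (f = -142310 - 170619 = -312929)
√(Z(R, 38 - 6)*20 + f) = √(((38 - 6) - 39*(-49))*20 - 312929) = √((32 + 1911)*20 - 312929) = √(1943*20 - 312929) = √(38860 - 312929) = √(-274069) = I*√274069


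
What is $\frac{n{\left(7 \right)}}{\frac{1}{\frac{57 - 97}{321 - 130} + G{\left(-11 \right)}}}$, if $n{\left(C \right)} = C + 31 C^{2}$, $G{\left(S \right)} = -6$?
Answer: $- \frac{1809836}{191} \approx -9475.6$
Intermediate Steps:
$\frac{n{\left(7 \right)}}{\frac{1}{\frac{57 - 97}{321 - 130} + G{\left(-11 \right)}}} = \frac{7 \left(1 + 31 \cdot 7\right)}{\frac{1}{\frac{57 - 97}{321 - 130} - 6}} = \frac{7 \left(1 + 217\right)}{\frac{1}{- \frac{40}{191} - 6}} = \frac{7 \cdot 218}{\frac{1}{\left(-40\right) \frac{1}{191} - 6}} = \frac{1526}{\frac{1}{- \frac{40}{191} - 6}} = \frac{1526}{\frac{1}{- \frac{1186}{191}}} = \frac{1526}{- \frac{191}{1186}} = 1526 \left(- \frac{1186}{191}\right) = - \frac{1809836}{191}$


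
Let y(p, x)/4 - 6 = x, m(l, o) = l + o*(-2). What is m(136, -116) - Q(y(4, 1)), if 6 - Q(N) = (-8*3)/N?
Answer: 2528/7 ≈ 361.14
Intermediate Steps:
m(l, o) = l - 2*o
y(p, x) = 24 + 4*x
Q(N) = 6 + 24/N (Q(N) = 6 - (-8*3)/N = 6 - (-24)/N = 6 + 24/N)
m(136, -116) - Q(y(4, 1)) = (136 - 2*(-116)) - (6 + 24/(24 + 4*1)) = (136 + 232) - (6 + 24/(24 + 4)) = 368 - (6 + 24/28) = 368 - (6 + 24*(1/28)) = 368 - (6 + 6/7) = 368 - 1*48/7 = 368 - 48/7 = 2528/7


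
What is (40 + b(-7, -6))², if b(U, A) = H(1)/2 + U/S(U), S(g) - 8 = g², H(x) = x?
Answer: 21187609/12996 ≈ 1630.3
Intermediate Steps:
S(g) = 8 + g²
b(U, A) = ½ + U/(8 + U²) (b(U, A) = 1/2 + U/(8 + U²) = 1*(½) + U/(8 + U²) = ½ + U/(8 + U²))
(40 + b(-7, -6))² = (40 + (4 - 7 + (½)*(-7)²)/(8 + (-7)²))² = (40 + (4 - 7 + (½)*49)/(8 + 49))² = (40 + (4 - 7 + 49/2)/57)² = (40 + (1/57)*(43/2))² = (40 + 43/114)² = (4603/114)² = 21187609/12996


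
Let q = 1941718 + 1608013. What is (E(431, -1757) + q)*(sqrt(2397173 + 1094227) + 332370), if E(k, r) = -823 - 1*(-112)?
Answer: 1179587777400 + 816274600*sqrt(66) ≈ 1.1862e+12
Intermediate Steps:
q = 3549731
E(k, r) = -711 (E(k, r) = -823 + 112 = -711)
(E(431, -1757) + q)*(sqrt(2397173 + 1094227) + 332370) = (-711 + 3549731)*(sqrt(2397173 + 1094227) + 332370) = 3549020*(sqrt(3491400) + 332370) = 3549020*(230*sqrt(66) + 332370) = 3549020*(332370 + 230*sqrt(66)) = 1179587777400 + 816274600*sqrt(66)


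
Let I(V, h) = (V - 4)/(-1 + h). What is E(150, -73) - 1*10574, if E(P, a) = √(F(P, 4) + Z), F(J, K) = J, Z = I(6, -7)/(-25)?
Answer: -10574 + √15001/10 ≈ -10562.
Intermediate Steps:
I(V, h) = (-4 + V)/(-1 + h)
Z = 1/100 (Z = ((-4 + 6)/(-1 - 7))/(-25) = (2/(-8))*(-1/25) = -⅛*2*(-1/25) = -¼*(-1/25) = 1/100 ≈ 0.010000)
E(P, a) = √(1/100 + P) (E(P, a) = √(P + 1/100) = √(1/100 + P))
E(150, -73) - 1*10574 = √(1 + 100*150)/10 - 1*10574 = √(1 + 15000)/10 - 10574 = √15001/10 - 10574 = -10574 + √15001/10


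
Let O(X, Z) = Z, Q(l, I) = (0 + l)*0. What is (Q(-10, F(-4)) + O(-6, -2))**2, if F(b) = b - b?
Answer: 4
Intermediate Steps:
F(b) = 0
Q(l, I) = 0 (Q(l, I) = l*0 = 0)
(Q(-10, F(-4)) + O(-6, -2))**2 = (0 - 2)**2 = (-2)**2 = 4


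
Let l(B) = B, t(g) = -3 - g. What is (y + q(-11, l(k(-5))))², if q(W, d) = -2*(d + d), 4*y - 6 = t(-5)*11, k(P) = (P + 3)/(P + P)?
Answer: 961/25 ≈ 38.440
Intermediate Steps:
k(P) = (3 + P)/(2*P) (k(P) = (3 + P)/((2*P)) = (3 + P)*(1/(2*P)) = (3 + P)/(2*P))
y = 7 (y = 3/2 + ((-3 - 1*(-5))*11)/4 = 3/2 + ((-3 + 5)*11)/4 = 3/2 + (2*11)/4 = 3/2 + (¼)*22 = 3/2 + 11/2 = 7)
q(W, d) = -4*d
(y + q(-11, l(k(-5))))² = (7 - 2*(3 - 5)/(-5))² = (7 - 2*(-1)*(-2)/5)² = (7 - 4*⅕)² = (7 - ⅘)² = (31/5)² = 961/25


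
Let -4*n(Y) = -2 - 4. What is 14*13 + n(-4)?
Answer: 367/2 ≈ 183.50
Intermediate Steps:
n(Y) = 3/2 (n(Y) = -(-2 - 4)/4 = -¼*(-6) = 3/2)
14*13 + n(-4) = 14*13 + 3/2 = 182 + 3/2 = 367/2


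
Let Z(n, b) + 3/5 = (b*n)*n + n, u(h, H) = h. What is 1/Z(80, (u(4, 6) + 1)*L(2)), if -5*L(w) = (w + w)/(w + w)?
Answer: -5/31603 ≈ -0.00015821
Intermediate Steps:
L(w) = -⅕ (L(w) = -(w + w)/(5*(w + w)) = -2*w/(5*(2*w)) = -2*w*1/(2*w)/5 = -⅕*1 = -⅕)
Z(n, b) = -⅗ + n + b*n² (Z(n, b) = -⅗ + ((b*n)*n + n) = -⅗ + (b*n² + n) = -⅗ + (n + b*n²) = -⅗ + n + b*n²)
1/Z(80, (u(4, 6) + 1)*L(2)) = 1/(-⅗ + 80 + ((4 + 1)*(-⅕))*80²) = 1/(-⅗ + 80 + (5*(-⅕))*6400) = 1/(-⅗ + 80 - 1*6400) = 1/(-⅗ + 80 - 6400) = 1/(-31603/5) = -5/31603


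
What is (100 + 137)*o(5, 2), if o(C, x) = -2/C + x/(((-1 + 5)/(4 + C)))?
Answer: 9717/10 ≈ 971.70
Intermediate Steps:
o(C, x) = -2/C + x*(1 + C/4) (o(C, x) = -2/C + x/((4/(4 + C))) = -2/C + x*(1 + C/4))
(100 + 137)*o(5, 2) = (100 + 137)*(2 - 2/5 + (¼)*5*2) = 237*(2 - 2*⅕ + 5/2) = 237*(2 - ⅖ + 5/2) = 237*(41/10) = 9717/10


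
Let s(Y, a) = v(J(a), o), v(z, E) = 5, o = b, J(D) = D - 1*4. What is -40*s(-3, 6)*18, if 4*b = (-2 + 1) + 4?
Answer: -3600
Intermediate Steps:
J(D) = -4 + D (J(D) = D - 4 = -4 + D)
b = 3/4 (b = ((-2 + 1) + 4)/4 = (-1 + 4)/4 = (1/4)*3 = 3/4 ≈ 0.75000)
o = 3/4 ≈ 0.75000
s(Y, a) = 5
-40*s(-3, 6)*18 = -40*5*18 = -200*18 = -3600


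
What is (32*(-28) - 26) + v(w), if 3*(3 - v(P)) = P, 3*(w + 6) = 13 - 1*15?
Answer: -8251/9 ≈ -916.78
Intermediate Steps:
w = -20/3 (w = -6 + (13 - 1*15)/3 = -6 + (13 - 15)/3 = -6 + (1/3)*(-2) = -6 - 2/3 = -20/3 ≈ -6.6667)
v(P) = 3 - P/3
(32*(-28) - 26) + v(w) = (32*(-28) - 26) + (3 - 1/3*(-20/3)) = (-896 - 26) + (3 + 20/9) = -922 + 47/9 = -8251/9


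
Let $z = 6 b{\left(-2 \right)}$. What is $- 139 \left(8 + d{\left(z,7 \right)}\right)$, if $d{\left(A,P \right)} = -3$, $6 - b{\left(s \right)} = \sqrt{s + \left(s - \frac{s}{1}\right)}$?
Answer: $-695$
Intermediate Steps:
$b{\left(s \right)} = 6 - \sqrt{s}$ ($b{\left(s \right)} = 6 - \sqrt{s + \left(s - \frac{s}{1}\right)} = 6 - \sqrt{s + \left(s - s 1\right)} = 6 - \sqrt{s + \left(s - s\right)} = 6 - \sqrt{s + 0} = 6 - \sqrt{s}$)
$z = 36 - 6 i \sqrt{2}$ ($z = 6 \left(6 - \sqrt{-2}\right) = 6 \left(6 - i \sqrt{2}\right) = 36 - 6 i \sqrt{2} \approx 36.0 - 8.4853 i$)
$- 139 \left(8 + d{\left(z,7 \right)}\right) = - 139 \left(8 - 3\right) = \left(-139\right) 5 = -695$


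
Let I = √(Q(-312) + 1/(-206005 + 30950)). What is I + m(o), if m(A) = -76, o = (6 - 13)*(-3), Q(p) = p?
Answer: -76 + I*√9561007118855/175055 ≈ -76.0 + 17.664*I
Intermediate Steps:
o = 21 (o = -7*(-3) = 21)
I = I*√9561007118855/175055 (I = √(-312 + 1/(-206005 + 30950)) = √(-312 + 1/(-175055)) = √(-312 - 1/175055) = √(-54617161/175055) = I*√9561007118855/175055 ≈ 17.664*I)
I + m(o) = I*√9561007118855/175055 - 76 = -76 + I*√9561007118855/175055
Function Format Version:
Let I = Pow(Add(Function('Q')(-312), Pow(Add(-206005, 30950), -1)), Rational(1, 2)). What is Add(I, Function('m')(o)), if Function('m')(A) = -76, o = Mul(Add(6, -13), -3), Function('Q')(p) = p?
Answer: Add(-76, Mul(Rational(1, 175055), I, Pow(9561007118855, Rational(1, 2)))) ≈ Add(-76.000, Mul(17.664, I))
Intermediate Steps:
o = 21 (o = Mul(-7, -3) = 21)
I = Mul(Rational(1, 175055), I, Pow(9561007118855, Rational(1, 2))) (I = Pow(Add(-312, Pow(Add(-206005, 30950), -1)), Rational(1, 2)) = Pow(Add(-312, Pow(-175055, -1)), Rational(1, 2)) = Pow(Add(-312, Rational(-1, 175055)), Rational(1, 2)) = Pow(Rational(-54617161, 175055), Rational(1, 2)) = Mul(Rational(1, 175055), I, Pow(9561007118855, Rational(1, 2))) ≈ Mul(17.664, I))
Add(I, Function('m')(o)) = Add(Mul(Rational(1, 175055), I, Pow(9561007118855, Rational(1, 2))), -76) = Add(-76, Mul(Rational(1, 175055), I, Pow(9561007118855, Rational(1, 2))))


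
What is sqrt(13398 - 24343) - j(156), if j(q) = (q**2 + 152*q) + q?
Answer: -48204 + I*sqrt(10945) ≈ -48204.0 + 104.62*I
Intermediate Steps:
j(q) = q**2 + 153*q
sqrt(13398 - 24343) - j(156) = sqrt(13398 - 24343) - 156*(153 + 156) = sqrt(-10945) - 156*309 = I*sqrt(10945) - 1*48204 = I*sqrt(10945) - 48204 = -48204 + I*sqrt(10945)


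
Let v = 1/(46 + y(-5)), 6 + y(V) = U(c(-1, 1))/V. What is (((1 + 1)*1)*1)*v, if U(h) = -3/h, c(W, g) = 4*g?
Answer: 40/803 ≈ 0.049813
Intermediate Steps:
y(V) = -6 - 3/(4*V) (y(V) = -6 + (-3/(4*1))/V = -6 + (-3/4)/V = -6 + (-3*1/4)/V = -6 - 3/(4*V))
v = 20/803 (v = 1/(46 + (-6 - 3/4/(-5))) = 1/(46 + (-6 - 3/4*(-1/5))) = 1/(46 + (-6 + 3/20)) = 1/(46 - 117/20) = 1/(803/20) = 20/803 ≈ 0.024907)
(((1 + 1)*1)*1)*v = (((1 + 1)*1)*1)*(20/803) = ((2*1)*1)*(20/803) = (2*1)*(20/803) = 2*(20/803) = 40/803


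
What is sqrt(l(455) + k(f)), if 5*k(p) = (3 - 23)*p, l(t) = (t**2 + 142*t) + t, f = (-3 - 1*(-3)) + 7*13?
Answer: sqrt(271726) ≈ 521.27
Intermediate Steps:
f = 91 (f = (-3 + 3) + 91 = 0 + 91 = 91)
l(t) = t**2 + 143*t
k(p) = -4*p (k(p) = ((3 - 23)*p)/5 = (-20*p)/5 = -4*p)
sqrt(l(455) + k(f)) = sqrt(455*(143 + 455) - 4*91) = sqrt(455*598 - 364) = sqrt(272090 - 364) = sqrt(271726)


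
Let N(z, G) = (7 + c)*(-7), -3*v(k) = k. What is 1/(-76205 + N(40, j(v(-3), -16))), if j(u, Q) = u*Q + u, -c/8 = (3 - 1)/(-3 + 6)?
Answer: -3/228650 ≈ -1.3120e-5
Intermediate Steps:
v(k) = -k/3
c = -16/3 (c = -8*(3 - 1)/(-3 + 6) = -16/3 ≈ -5.3333)
j(u, Q) = u + Q*u (j(u, Q) = Q*u + u = u + Q*u)
N(z, G) = -35/3 (N(z, G) = (7 - 16/3)*(-7) = (5/3)*(-7) = -35/3)
1/(-76205 + N(40, j(v(-3), -16))) = 1/(-76205 - 35/3) = 1/(-228650/3) = -3/228650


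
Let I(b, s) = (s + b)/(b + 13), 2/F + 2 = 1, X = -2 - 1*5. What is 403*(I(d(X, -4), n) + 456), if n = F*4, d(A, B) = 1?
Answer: 367133/2 ≈ 1.8357e+5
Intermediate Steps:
X = -7 (X = -2 - 5 = -7)
F = -2 (F = 2/(-2 + 1) = 2/(-1) = 2*(-1) = -2)
n = -8 (n = -2*4 = -8)
I(b, s) = (b + s)/(13 + b)
403*(I(d(X, -4), n) + 456) = 403*((1 - 8)/(13 + 1) + 456) = 403*(-7/14 + 456) = 403*((1/14)*(-7) + 456) = 403*(-½ + 456) = 403*(911/2) = 367133/2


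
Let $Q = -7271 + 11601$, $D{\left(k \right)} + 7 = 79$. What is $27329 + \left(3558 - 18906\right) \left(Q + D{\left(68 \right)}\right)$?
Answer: $-67534567$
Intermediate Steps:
$D{\left(k \right)} = 72$ ($D{\left(k \right)} = -7 + 79 = 72$)
$Q = 4330$
$27329 + \left(3558 - 18906\right) \left(Q + D{\left(68 \right)}\right) = 27329 + \left(3558 - 18906\right) \left(4330 + 72\right) = 27329 - 67561896 = -67534567$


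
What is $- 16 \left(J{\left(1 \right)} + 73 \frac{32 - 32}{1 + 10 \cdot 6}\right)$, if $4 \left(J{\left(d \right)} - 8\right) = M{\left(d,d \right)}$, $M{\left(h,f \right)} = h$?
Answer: $-132$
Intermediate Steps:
$J{\left(d \right)} = 8 + \frac{d}{4}$
$- 16 \left(J{\left(1 \right)} + 73 \frac{32 - 32}{1 + 10 \cdot 6}\right) = - 16 \left(\left(8 + \frac{1}{4} \cdot 1\right) + 73 \frac{32 - 32}{1 + 10 \cdot 6}\right) = - 16 \left(\left(8 + \frac{1}{4}\right) + 73 \frac{0}{1 + 60}\right) = - 16 \left(\frac{33}{4} + 73 \cdot \frac{0}{61}\right) = - 16 \left(\frac{33}{4} + 73 \cdot 0 \cdot \frac{1}{61}\right) = - 16 \left(\frac{33}{4} + 73 \cdot 0\right) = - 16 \left(\frac{33}{4} + 0\right) = \left(-16\right) \frac{33}{4} = -132$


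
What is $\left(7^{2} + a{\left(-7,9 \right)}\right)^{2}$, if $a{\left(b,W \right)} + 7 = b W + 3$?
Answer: $324$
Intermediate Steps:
$a{\left(b,W \right)} = -4 + W b$ ($a{\left(b,W \right)} = -7 + \left(b W + 3\right) = -7 + \left(W b + 3\right) = -7 + \left(3 + W b\right) = -4 + W b$)
$\left(7^{2} + a{\left(-7,9 \right)}\right)^{2} = \left(7^{2} + \left(-4 + 9 \left(-7\right)\right)\right)^{2} = \left(49 - 67\right)^{2} = \left(-18\right)^{2} = 324$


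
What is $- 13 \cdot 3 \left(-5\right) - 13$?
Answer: $182$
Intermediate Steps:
$- 13 \cdot 3 \left(-5\right) - 13 = \left(-13\right) \left(-15\right) - 13 = 195 - 13 = 182$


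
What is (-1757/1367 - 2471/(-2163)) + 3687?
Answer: 1557339499/422403 ≈ 3686.9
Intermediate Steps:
(-1757/1367 - 2471/(-2163)) + 3687 = (-1757*1/1367 - 2471*(-1/2163)) + 3687 = (-1757/1367 + 353/309) + 3687 = -60362/422403 + 3687 = 1557339499/422403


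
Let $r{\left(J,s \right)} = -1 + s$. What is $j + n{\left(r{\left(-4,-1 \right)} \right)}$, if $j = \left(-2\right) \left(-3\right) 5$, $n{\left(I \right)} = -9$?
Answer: $21$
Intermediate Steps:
$j = 30$ ($j = 6 \cdot 5 = 30$)
$j + n{\left(r{\left(-4,-1 \right)} \right)} = 30 - 9 = 21$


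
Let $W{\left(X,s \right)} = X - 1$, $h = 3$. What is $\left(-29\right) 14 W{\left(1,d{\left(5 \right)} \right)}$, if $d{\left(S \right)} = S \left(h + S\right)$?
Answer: $0$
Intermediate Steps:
$d{\left(S \right)} = S \left(3 + S\right)$
$W{\left(X,s \right)} = -1 + X$
$\left(-29\right) 14 W{\left(1,d{\left(5 \right)} \right)} = \left(-29\right) 14 \left(-1 + 1\right) = \left(-406\right) 0 = 0$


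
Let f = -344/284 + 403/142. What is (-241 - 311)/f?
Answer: -26128/77 ≈ -339.32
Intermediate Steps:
f = 231/142 (f = -344*1/284 + 403*(1/142) = -86/71 + 403/142 = 231/142 ≈ 1.6268)
(-241 - 311)/f = (-241 - 311)/(231/142) = -552*142/231 = -26128/77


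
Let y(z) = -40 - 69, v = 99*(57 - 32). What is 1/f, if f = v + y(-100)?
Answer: 1/2366 ≈ 0.00042265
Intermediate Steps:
v = 2475 (v = 99*25 = 2475)
y(z) = -109
f = 2366 (f = 2475 - 109 = 2366)
1/f = 1/2366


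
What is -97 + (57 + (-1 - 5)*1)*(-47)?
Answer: -2494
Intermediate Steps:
-97 + (57 + (-1 - 5)*1)*(-47) = -97 + (57 - 6*1)*(-47) = -97 + (57 - 6)*(-47) = -97 + 51*(-47) = -97 - 2397 = -2494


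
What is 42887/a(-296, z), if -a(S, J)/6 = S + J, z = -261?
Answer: 42887/3342 ≈ 12.833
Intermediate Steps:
a(S, J) = -6*J - 6*S (a(S, J) = -6*(S + J) = -6*(J + S) = -6*J - 6*S)
42887/a(-296, z) = 42887/(-6*(-261) - 6*(-296)) = 42887/(1566 + 1776) = 42887/3342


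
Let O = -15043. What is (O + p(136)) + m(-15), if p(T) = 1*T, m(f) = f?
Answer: -14922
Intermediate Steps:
p(T) = T
(O + p(136)) + m(-15) = (-15043 + 136) - 15 = -14907 - 15 = -14922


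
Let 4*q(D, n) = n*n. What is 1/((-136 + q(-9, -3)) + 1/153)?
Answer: -612/81851 ≈ -0.0074770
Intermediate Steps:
q(D, n) = n²/4 (q(D, n) = (n*n)/4 = n²/4)
1/((-136 + q(-9, -3)) + 1/153) = 1/((-136 + (¼)*(-3)²) + 1/153) = 1/((-136 + (¼)*9) + 1/153) = 1/((-136 + 9/4) + 1/153) = 1/(-535/4 + 1/153) = 1/(-81851/612) = -612/81851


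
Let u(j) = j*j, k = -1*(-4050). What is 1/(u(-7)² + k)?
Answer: 1/6451 ≈ 0.00015501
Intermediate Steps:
k = 4050
u(j) = j²
1/(u(-7)² + k) = 1/(((-7)²)² + 4050) = 1/(49² + 4050) = 1/(2401 + 4050) = 1/6451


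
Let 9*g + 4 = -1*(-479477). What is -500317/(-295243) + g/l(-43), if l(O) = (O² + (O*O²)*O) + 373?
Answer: 15545924725558/9090297842301 ≈ 1.7102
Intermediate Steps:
g = 479473/9 (g = -4/9 + (-1*(-479477))/9 = -4/9 + (⅑)*479477 = -4/9 + 479477/9 = 479473/9 ≈ 53275.)
l(O) = 373 + O² + O⁴ (l(O) = (O² + O³*O) + 373 = (O² + O⁴) + 373 = 373 + O² + O⁴)
-500317/(-295243) + g/l(-43) = -500317/(-295243) + 479473/(9*(373 + (-43)² + (-43)⁴)) = -500317*(-1/295243) + 479473/(9*(373 + 1849 + 3418801)) = 500317/295243 + (479473/9)/3421023 = 500317/295243 + (479473/9)*(1/3421023) = 500317/295243 + 479473/30789207 = 15545924725558/9090297842301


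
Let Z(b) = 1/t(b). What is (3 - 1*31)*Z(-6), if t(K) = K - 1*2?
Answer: 7/2 ≈ 3.5000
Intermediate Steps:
t(K) = -2 + K (t(K) = K - 2 = -2 + K)
Z(b) = 1/(-2 + b)
(3 - 1*31)*Z(-6) = (3 - 1*31)/(-2 - 6) = (3 - 31)/(-8) = -28*(-1/8) = 7/2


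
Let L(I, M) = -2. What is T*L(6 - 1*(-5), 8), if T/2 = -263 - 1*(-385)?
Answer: -488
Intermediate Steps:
T = 244 (T = 2*(-263 - 1*(-385)) = 2*(-263 + 385) = 2*122 = 244)
T*L(6 - 1*(-5), 8) = 244*(-2) = -488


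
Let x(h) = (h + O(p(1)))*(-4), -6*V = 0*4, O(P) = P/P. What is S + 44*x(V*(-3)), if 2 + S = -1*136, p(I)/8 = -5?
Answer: -314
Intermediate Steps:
p(I) = -40 (p(I) = 8*(-5) = -40)
O(P) = 1
V = 0 (V = -0*4 = -⅙*0 = 0)
x(h) = -4 - 4*h (x(h) = (h + 1)*(-4) = (1 + h)*(-4) = -4 - 4*h)
S = -138 (S = -2 - 1*136 = -2 - 136 = -138)
S + 44*x(V*(-3)) = -138 + 44*(-4 - 0*(-3)) = -138 + 44*(-4 - 4*0) = -138 + 44*(-4 + 0) = -138 + 44*(-4) = -138 - 176 = -314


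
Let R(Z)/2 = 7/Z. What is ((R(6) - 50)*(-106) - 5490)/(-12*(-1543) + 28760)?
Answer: -328/35457 ≈ -0.0092506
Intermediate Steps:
R(Z) = 14/Z (R(Z) = 2*(7/Z) = 14/Z)
((R(6) - 50)*(-106) - 5490)/(-12*(-1543) + 28760) = ((14/6 - 50)*(-106) - 5490)/(-12*(-1543) + 28760) = ((14*(⅙) - 50)*(-106) - 5490)/(18516 + 28760) = ((7/3 - 50)*(-106) - 5490)/47276 = (-143/3*(-106) - 5490)*(1/47276) = (15158/3 - 5490)*(1/47276) = -1312/3*1/47276 = -328/35457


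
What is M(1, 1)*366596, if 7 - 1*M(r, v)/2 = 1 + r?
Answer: 3665960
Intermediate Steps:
M(r, v) = 12 - 2*r (M(r, v) = 14 - 2*(1 + r) = 14 + (-2 - 2*r) = 12 - 2*r)
M(1, 1)*366596 = (12 - 2*1)*366596 = (12 - 2)*366596 = 10*366596 = 3665960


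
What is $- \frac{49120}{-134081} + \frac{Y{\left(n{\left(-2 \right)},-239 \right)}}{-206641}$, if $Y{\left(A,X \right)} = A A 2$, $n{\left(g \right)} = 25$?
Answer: $\frac{9982604670}{27706631921} \approx 0.3603$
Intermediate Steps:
$Y{\left(A,X \right)} = 2 A^{2}$ ($Y{\left(A,X \right)} = A^{2} \cdot 2 = 2 A^{2}$)
$- \frac{49120}{-134081} + \frac{Y{\left(n{\left(-2 \right)},-239 \right)}}{-206641} = - \frac{49120}{-134081} + \frac{2 \cdot 25^{2}}{-206641} = \left(-49120\right) \left(- \frac{1}{134081}\right) + 2 \cdot 625 \left(- \frac{1}{206641}\right) = \frac{49120}{134081} + 1250 \left(- \frac{1}{206641}\right) = \frac{49120}{134081} - \frac{1250}{206641} = \frac{9982604670}{27706631921}$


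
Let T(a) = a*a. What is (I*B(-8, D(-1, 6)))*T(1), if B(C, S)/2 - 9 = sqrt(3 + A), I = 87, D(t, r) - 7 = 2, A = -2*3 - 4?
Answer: 1566 + 174*I*sqrt(7) ≈ 1566.0 + 460.36*I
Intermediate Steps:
A = -10 (A = -6 - 4 = -10)
D(t, r) = 9 (D(t, r) = 7 + 2 = 9)
B(C, S) = 18 + 2*I*sqrt(7) (B(C, S) = 18 + 2*sqrt(3 - 10) = 18 + 2*sqrt(-7) = 18 + 2*(I*sqrt(7)) = 18 + 2*I*sqrt(7))
T(a) = a**2
(I*B(-8, D(-1, 6)))*T(1) = (87*(18 + 2*I*sqrt(7)))*1**2 = (1566 + 174*I*sqrt(7))*1 = 1566 + 174*I*sqrt(7)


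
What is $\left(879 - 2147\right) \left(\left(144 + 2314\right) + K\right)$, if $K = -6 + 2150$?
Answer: $-5835336$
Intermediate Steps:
$K = 2144$
$\left(879 - 2147\right) \left(\left(144 + 2314\right) + K\right) = \left(879 - 2147\right) \left(\left(144 + 2314\right) + 2144\right) = - 1268 \left(2458 + 2144\right) = \left(-1268\right) 4602 = -5835336$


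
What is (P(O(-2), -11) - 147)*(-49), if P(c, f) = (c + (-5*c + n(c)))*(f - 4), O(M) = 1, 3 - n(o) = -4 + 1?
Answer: 8673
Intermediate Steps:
n(o) = 6 (n(o) = 3 - (-4 + 1) = 3 - 1*(-3) = 3 + 3 = 6)
P(c, f) = (-4 + f)*(6 - 4*c) (P(c, f) = (c + (-5*c + 6))*(f - 4) = (c + (6 - 5*c))*(-4 + f) = (6 - 4*c)*(-4 + f) = (-4 + f)*(6 - 4*c))
(P(O(-2), -11) - 147)*(-49) = ((-24 + 6*(-11) + 16*1 - 4*1*(-11)) - 147)*(-49) = ((-24 - 66 + 16 + 44) - 147)*(-49) = (-30 - 147)*(-49) = -177*(-49) = 8673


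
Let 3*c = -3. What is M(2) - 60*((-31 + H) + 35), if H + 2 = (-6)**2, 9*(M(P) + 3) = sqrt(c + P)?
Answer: -20546/9 ≈ -2282.9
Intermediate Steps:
c = -1 (c = (1/3)*(-3) = -1)
M(P) = -3 + sqrt(-1 + P)/9
H = 34 (H = -2 + (-6)**2 = -2 + 36 = 34)
M(2) - 60*((-31 + H) + 35) = (-3 + sqrt(-1 + 2)/9) - 60*((-31 + 34) + 35) = (-3 + sqrt(1)/9) - 60*(3 + 35) = (-3 + (1/9)*1) - 60*38 = (-3 + 1/9) - 2280 = -26/9 - 2280 = -20546/9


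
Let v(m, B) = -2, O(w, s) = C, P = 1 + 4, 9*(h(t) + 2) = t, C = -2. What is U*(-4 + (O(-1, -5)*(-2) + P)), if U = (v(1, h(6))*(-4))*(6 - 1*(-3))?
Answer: 360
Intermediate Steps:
h(t) = -2 + t/9
P = 5
O(w, s) = -2
U = 72 (U = (-2*(-4))*(6 - 1*(-3)) = 8*(6 + 3) = 8*9 = 72)
U*(-4 + (O(-1, -5)*(-2) + P)) = 72*(-4 + (-2*(-2) + 5)) = 72*(-4 + (4 + 5)) = 72*(-4 + 9) = 72*5 = 360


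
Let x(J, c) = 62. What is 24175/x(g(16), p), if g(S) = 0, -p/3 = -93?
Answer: 24175/62 ≈ 389.92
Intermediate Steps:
p = 279 (p = -3*(-93) = 279)
24175/x(g(16), p) = 24175/62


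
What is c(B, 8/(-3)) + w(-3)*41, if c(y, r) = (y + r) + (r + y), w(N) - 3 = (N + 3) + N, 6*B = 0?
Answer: -16/3 ≈ -5.3333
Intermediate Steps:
B = 0 (B = (⅙)*0 = 0)
w(N) = 6 + 2*N (w(N) = 3 + ((N + 3) + N) = 3 + ((3 + N) + N) = 3 + (3 + 2*N) = 6 + 2*N)
c(y, r) = 2*r + 2*y (c(y, r) = (r + y) + (r + y) = 2*r + 2*y)
c(B, 8/(-3)) + w(-3)*41 = (2*(8/(-3)) + 2*0) + (6 + 2*(-3))*41 = (2*(8*(-⅓)) + 0) + (6 - 6)*41 = (2*(-8/3) + 0) + 0*41 = (-16/3 + 0) + 0 = -16/3 + 0 = -16/3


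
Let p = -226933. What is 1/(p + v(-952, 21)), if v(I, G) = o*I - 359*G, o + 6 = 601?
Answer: -1/800912 ≈ -1.2486e-6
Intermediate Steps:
o = 595 (o = -6 + 601 = 595)
v(I, G) = -359*G + 595*I (v(I, G) = 595*I - 359*G = -359*G + 595*I)
1/(p + v(-952, 21)) = 1/(-226933 + (-359*21 + 595*(-952))) = 1/(-226933 + (-7539 - 566440)) = 1/(-226933 - 573979) = 1/(-800912) = -1/800912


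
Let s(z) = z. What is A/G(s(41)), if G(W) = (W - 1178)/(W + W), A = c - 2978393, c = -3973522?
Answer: 190019010/379 ≈ 5.0137e+5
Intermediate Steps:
A = -6951915 (A = -3973522 - 2978393 = -6951915)
G(W) = (-1178 + W)/(2*W) (G(W) = (-1178 + W)/((2*W)) = (-1178 + W)*(1/(2*W)) = (-1178 + W)/(2*W))
A/G(s(41)) = -6951915*82/(-1178 + 41) = -6951915/((1/2)*(1/41)*(-1137)) = -6951915/(-1137/82) = -6951915*(-82/1137) = 190019010/379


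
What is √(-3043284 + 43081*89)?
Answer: 5*√31637 ≈ 889.34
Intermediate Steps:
√(-3043284 + 43081*89) = √(-3043284 + 3834209) = √790925 = 5*√31637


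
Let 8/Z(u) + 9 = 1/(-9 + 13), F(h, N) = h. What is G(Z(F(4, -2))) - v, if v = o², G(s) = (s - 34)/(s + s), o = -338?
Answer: -3655197/32 ≈ -1.1422e+5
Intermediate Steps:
Z(u) = -32/35 (Z(u) = 8/(-9 + 1/(-9 + 13)) = 8/(-9 + 1/4) = 8/(-9 + ¼) = 8/(-35/4) = 8*(-4/35) = -32/35)
G(s) = (-34 + s)/(2*s) (G(s) = (-34 + s)/((2*s)) = (-34 + s)*(1/(2*s)) = (-34 + s)/(2*s))
v = 114244 (v = (-338)² = 114244)
G(Z(F(4, -2))) - v = (-34 - 32/35)/(2*(-32/35)) - 1*114244 = (½)*(-35/32)*(-1222/35) - 114244 = 611/32 - 114244 = -3655197/32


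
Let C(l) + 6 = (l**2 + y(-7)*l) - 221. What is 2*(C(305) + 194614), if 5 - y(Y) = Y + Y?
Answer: 586414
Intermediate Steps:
y(Y) = 5 - 2*Y (y(Y) = 5 - (Y + Y) = 5 - 2*Y)
C(l) = -227 + l**2 + 19*l (C(l) = -6 + ((l**2 + (5 - 2*(-7))*l) - 221) = -6 + ((l**2 + (5 + 14)*l) - 221) = -6 + ((l**2 + 19*l) - 221) = -6 + (-221 + l**2 + 19*l) = -227 + l**2 + 19*l)
2*(C(305) + 194614) = 2*((-227 + 305**2 + 19*305) + 194614) = 2*((-227 + 93025 + 5795) + 194614) = 2*(98593 + 194614) = 2*293207 = 586414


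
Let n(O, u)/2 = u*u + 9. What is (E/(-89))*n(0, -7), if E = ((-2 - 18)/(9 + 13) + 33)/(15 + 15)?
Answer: -20474/14685 ≈ -1.3942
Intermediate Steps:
E = 353/330 (E = (-20/22 + 33)/30 = (-20*1/22 + 33)*(1/30) = (-10/11 + 33)*(1/30) = (353/11)*(1/30) = 353/330 ≈ 1.0697)
n(O, u) = 18 + 2*u² (n(O, u) = 2*(u*u + 9) = 2*(u² + 9) = 2*(9 + u²) = 18 + 2*u²)
(E/(-89))*n(0, -7) = ((353/330)/(-89))*(18 + 2*(-7)²) = ((353/330)*(-1/89))*(18 + 2*49) = -353*(18 + 98)/29370 = -353/29370*116 = -20474/14685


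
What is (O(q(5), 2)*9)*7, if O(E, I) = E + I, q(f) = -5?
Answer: -189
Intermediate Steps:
(O(q(5), 2)*9)*7 = ((-5 + 2)*9)*7 = -3*9*7 = -27*7 = -189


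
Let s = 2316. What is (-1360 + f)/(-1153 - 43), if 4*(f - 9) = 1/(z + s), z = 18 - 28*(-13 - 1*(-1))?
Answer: 14428679/12773280 ≈ 1.1296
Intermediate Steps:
z = 354 (z = 18 - 28*(-13 + 1) = 18 - 28*(-12) = 18 + 336 = 354)
f = 96121/10680 (f = 9 + 1/(4*(354 + 2316)) = 9 + (1/4)/2670 = 9 + (1/4)*(1/2670) = 9 + 1/10680 = 96121/10680 ≈ 9.0001)
(-1360 + f)/(-1153 - 43) = (-1360 + 96121/10680)/(-1153 - 43) = -14428679/10680/(-1196) = -14428679/10680*(-1/1196) = 14428679/12773280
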